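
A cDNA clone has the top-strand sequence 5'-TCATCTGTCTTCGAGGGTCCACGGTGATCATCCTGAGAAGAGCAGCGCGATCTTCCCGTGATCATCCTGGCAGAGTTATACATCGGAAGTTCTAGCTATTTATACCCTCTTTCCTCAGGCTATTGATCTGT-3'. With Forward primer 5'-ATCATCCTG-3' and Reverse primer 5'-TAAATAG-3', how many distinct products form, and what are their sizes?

Two products: 76 bp, 42 bp

The forward primer ATCATCCTG matches the top strand at positions 27–35, 61–69.
The reverse primer's reverse complement is CTATTTA, matching at positions 96–102.
Each forward site pairs with the reverse site to give a product ending at position 102: sizes 76, 42 bp.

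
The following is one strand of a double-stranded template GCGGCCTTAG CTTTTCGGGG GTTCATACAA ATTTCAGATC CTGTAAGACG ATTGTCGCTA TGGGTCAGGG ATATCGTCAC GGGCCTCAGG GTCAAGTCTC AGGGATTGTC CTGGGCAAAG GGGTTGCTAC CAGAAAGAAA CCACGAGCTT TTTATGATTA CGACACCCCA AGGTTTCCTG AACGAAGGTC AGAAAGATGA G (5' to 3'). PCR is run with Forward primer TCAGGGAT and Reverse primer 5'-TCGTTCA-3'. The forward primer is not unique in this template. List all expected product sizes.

121 bp, 87 bp

The forward primer TCAGGGAT matches the top strand at positions 65–72, 99–106.
The reverse primer's reverse complement is TGAACGA, matching at positions 179–185.
Each forward site pairs with the reverse site to give a product ending at position 185: sizes 121, 87 bp.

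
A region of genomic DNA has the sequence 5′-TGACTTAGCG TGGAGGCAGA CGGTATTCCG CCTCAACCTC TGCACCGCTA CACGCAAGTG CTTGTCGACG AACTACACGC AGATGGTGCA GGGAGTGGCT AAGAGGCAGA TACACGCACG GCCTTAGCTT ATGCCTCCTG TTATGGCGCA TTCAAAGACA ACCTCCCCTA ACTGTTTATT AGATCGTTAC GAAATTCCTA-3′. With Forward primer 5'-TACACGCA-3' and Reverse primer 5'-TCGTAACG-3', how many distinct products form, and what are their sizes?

Three products: 144 bp, 119 bp, 82 bp

The forward primer TACACGCA matches the top strand at positions 49–56, 74–81, 111–118.
The reverse primer's reverse complement is CGTTACGA, matching at positions 185–192.
Each forward site pairs with the reverse site to give a product ending at position 192: sizes 144, 119, 82 bp.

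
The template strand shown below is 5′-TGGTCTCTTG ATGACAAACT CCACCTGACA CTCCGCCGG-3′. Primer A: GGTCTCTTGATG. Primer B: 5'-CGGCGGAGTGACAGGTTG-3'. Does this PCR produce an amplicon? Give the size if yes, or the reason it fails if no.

No product — primer B has no binding site in the template.

Primer B (CGGCGGAGTGACAGGTTG) does not match the top strand, and its reverse complement CAACCTGTCACTCCGCCG does not match either.
With no annealing site for primer B, no amplification occurs.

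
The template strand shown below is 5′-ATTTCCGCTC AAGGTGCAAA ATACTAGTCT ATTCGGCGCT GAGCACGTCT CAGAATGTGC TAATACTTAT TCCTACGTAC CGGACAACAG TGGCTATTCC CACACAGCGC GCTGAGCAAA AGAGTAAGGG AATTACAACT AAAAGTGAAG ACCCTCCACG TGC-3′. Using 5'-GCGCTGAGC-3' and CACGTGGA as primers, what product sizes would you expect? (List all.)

127 bp, 54 bp

The forward primer GCGCTGAGC matches the top strand at positions 36–44, 109–117.
The reverse primer's reverse complement is TCCACGTG, matching at positions 155–162.
Each forward site pairs with the reverse site to give a product ending at position 162: sizes 127, 54 bp.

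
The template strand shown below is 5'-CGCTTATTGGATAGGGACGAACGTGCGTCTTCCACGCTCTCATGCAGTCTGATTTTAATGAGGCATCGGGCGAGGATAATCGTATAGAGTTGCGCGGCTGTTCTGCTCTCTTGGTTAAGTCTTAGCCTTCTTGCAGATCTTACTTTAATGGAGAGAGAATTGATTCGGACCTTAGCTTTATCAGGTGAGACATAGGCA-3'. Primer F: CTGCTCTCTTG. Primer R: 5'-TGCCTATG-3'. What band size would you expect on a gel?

96 bp

Forward primer CTGCTCTCTTG is found on the top strand at positions 103–113.
Taking the reverse complement of TGCCTATG gives CATAGGCA, found at positions 191–198 on the template; the primer anneals here to the top strand with its 3' end pointing upstream.
Amplicon spans positions 103–198: 96 bp.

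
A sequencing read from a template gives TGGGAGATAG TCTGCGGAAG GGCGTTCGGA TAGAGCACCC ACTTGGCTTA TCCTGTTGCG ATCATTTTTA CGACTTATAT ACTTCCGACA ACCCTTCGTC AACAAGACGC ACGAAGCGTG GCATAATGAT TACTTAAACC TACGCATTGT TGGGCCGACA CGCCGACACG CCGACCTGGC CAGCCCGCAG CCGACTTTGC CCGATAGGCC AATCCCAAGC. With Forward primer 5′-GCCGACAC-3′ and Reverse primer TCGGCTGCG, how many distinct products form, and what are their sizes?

Two products: 41 bp, 33 bp

The forward primer GCCGACAC matches the top strand at positions 154–161, 162–169.
The reverse primer's reverse complement is CGCAGCCGA, matching at positions 186–194.
Each forward site pairs with the reverse site to give a product ending at position 194: sizes 41, 33 bp.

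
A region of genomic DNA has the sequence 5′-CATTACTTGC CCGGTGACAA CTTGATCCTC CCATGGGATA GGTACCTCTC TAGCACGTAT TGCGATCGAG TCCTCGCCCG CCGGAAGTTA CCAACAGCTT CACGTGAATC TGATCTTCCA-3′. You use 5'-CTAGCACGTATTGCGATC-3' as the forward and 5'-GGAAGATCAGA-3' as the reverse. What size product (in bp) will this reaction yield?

70 bp

Scanning the template, CTAGCACGTATTGCGATC occurs at positions 50–67; this primer anneals to the bottom strand there with its 3' end pointing downstream.
Reverse complement of the reverse primer: TCTGATCTTCC. This occurs on the top strand at positions 109–119.
The product runs from position 50 to position 119, so its length is 119 − 50 + 1 = 70 bp.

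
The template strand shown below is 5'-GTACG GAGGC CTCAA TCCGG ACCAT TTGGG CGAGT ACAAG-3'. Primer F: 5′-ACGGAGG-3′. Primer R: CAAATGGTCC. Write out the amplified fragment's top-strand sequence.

Scanning the template, ACGGAGG occurs at positions 3–9; this primer anneals to the bottom strand there with its 3' end pointing downstream.
Reverse complement of the reverse primer: GGACCATTTG. This occurs on the top strand at positions 19–28.
The product is the template from position 3 through 28 (26 bp).

5'-ACGGAGGCCTCAATCCGGACCATTTG-3'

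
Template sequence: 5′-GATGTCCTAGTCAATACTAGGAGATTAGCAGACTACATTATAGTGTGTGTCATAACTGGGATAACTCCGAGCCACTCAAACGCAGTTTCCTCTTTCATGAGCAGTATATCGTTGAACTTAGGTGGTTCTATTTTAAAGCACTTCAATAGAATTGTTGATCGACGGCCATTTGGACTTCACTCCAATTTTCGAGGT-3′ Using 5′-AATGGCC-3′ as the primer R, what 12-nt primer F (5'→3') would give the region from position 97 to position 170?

The reverse primer's reverse complement GGCCATT matches the template at positions 164–170; the product starts at position 97.
The forward primer is identical to the top strand over positions 97–108: ATGAGCAGTATA.

5'-ATGAGCAGTATA-3'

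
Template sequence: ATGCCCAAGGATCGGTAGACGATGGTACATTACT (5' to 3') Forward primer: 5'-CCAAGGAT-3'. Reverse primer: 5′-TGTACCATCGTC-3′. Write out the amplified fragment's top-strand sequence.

5'-CCAAGGATCGGTAGACGATGGTACA-3'

Scanning the template, CCAAGGAT occurs at positions 5–12; this primer anneals to the bottom strand there with its 3' end pointing downstream.
Reverse complement of the reverse primer: GACGATGGTACA. This occurs on the top strand at positions 18–29.
The product is the template from position 5 through 29 (25 bp).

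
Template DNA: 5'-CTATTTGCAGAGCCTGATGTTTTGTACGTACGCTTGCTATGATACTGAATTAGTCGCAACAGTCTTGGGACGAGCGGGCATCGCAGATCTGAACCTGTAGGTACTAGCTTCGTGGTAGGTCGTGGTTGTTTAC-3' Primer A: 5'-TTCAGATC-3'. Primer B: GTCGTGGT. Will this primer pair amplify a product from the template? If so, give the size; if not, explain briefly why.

No product — the primers' 3' ends point away from each other.

Primer A (TTCAGATC) has reverse complement GATCTGAA, which matches the top strand at positions 86–93; primer A anneals to the top strand there with its 3' end pointing upstream toward position 86.
Primer B (GTCGTGGT) matches the top strand directly at positions 119–126; it anneals to the bottom strand with its 3' end pointing downstream toward position 126.
The 3' ends diverge (primer A extends toward position 1, primer B toward position 133), so the primers never converge on a shared product.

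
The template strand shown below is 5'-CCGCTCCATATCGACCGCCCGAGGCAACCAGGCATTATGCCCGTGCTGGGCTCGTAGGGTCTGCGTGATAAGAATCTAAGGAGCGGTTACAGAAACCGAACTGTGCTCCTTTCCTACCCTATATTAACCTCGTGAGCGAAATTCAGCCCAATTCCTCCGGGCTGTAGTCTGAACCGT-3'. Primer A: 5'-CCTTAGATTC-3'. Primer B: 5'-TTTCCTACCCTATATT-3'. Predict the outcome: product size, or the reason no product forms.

No product — the primers' 3' ends point away from each other.

Primer A (CCTTAGATTC) has reverse complement GAATCTAAGG, which matches the top strand at positions 72–81; primer A anneals to the top strand there with its 3' end pointing upstream toward position 72.
Primer B (TTTCCTACCCTATATT) matches the top strand directly at positions 110–125; it anneals to the bottom strand with its 3' end pointing downstream toward position 125.
The 3' ends diverge (primer A extends toward position 1, primer B toward position 177), so the primers never converge on a shared product.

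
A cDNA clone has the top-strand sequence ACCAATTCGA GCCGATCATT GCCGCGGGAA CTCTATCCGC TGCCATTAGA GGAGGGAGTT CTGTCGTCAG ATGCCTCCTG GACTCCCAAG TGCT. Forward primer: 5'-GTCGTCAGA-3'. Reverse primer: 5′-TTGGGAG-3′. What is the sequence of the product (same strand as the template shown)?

Forward primer GTCGTCAGA is found on the top strand at positions 63–71.
Reverse complement of the reverse primer: CTCCCAA. This occurs on the top strand at positions 83–89.
The product is the template from position 63 through 89 (27 bp).

5'-GTCGTCAGATGCCTCCTGGACTCCCAA-3'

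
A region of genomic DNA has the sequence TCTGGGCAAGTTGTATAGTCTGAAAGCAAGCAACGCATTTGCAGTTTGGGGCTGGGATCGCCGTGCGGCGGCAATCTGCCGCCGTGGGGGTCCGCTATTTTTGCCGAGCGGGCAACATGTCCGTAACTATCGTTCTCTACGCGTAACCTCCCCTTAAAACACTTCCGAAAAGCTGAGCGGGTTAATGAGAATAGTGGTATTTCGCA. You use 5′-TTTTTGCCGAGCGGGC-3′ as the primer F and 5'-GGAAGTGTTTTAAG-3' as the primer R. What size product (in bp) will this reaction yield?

Forward primer TTTTTGCCGAGCGGGC is found on the top strand at positions 98–113.
Reverse complement of the reverse primer: CTTAAAACACTTCC. This occurs on the top strand at positions 153–166.
Product length = (reverse-primer end) − (forward-primer start) + 1 = 166 − 98 + 1 = 69 bp.

69 bp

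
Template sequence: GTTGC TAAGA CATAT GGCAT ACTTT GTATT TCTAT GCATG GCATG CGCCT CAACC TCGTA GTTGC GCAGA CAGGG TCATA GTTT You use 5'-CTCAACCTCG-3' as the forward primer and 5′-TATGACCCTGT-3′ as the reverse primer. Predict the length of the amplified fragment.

The forward primer matches the template at positions 49–58.
The reverse primer's reverse complement is ACAGGGTCATA, which matches the template at positions 70–80.
The product runs from position 49 to position 80, so its length is 80 − 49 + 1 = 32 bp.

32 bp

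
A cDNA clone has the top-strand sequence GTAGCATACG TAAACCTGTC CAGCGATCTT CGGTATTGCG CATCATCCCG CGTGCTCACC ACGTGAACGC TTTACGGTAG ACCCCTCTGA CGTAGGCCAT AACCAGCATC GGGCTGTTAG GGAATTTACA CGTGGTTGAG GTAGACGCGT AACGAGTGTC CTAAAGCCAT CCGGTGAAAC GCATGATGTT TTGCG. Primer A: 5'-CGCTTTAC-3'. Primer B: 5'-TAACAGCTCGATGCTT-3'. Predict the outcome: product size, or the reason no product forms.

Primer B (TAACAGCTCGATGCTT) does not match the top strand, and its reverse complement AAGCATCGAGCTGTTA does not match either.
With no annealing site for primer B, no amplification occurs.

No product — primer B has no binding site in the template.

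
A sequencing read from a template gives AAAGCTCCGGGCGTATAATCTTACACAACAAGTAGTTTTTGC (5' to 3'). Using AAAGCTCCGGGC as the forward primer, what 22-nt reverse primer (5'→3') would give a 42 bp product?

5'-GCAAAAACTACTTGTTGTGTAA-3'

The forward primer binds at positions 1–12, so a 42 bp product ends at position 1 + 42 − 1 = 42.
The reverse primer anneals to the top strand over positions 21–42, i.e. to TTACACAACAAGTAGTTTTTGC.
Its sequence written 5'→3' is the reverse complement: GCAAAAACTACTTGTTGTGTAA.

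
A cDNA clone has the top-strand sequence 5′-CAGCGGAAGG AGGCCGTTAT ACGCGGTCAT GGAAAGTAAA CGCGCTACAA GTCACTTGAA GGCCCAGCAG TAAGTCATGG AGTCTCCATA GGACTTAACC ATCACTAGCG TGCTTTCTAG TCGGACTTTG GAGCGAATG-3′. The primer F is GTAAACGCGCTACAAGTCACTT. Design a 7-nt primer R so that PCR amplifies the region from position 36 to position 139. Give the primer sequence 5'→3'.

5'-CATTCGC-3'

The product's 3' end on the top strand is position 139.
The reverse primer anneals to the top strand over positions 133–139, i.e. to GCGAATG.
Its sequence written 5'→3' is the reverse complement: CATTCGC.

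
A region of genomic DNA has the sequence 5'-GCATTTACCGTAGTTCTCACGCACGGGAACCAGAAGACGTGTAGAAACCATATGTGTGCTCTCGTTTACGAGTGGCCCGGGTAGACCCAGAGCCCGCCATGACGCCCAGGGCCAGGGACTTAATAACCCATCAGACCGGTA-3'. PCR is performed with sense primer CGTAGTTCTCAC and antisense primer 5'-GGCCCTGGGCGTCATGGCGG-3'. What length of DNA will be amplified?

105 bp

Scanning the template, CGTAGTTCTCAC occurs at positions 9–20; this primer anneals to the bottom strand there with its 3' end pointing downstream.
The reverse primer's reverse complement is CCGCCATGACGCCCAGGGCC, which matches the template at positions 94–113.
Product length = (reverse-primer end) − (forward-primer start) + 1 = 113 − 9 + 1 = 105 bp.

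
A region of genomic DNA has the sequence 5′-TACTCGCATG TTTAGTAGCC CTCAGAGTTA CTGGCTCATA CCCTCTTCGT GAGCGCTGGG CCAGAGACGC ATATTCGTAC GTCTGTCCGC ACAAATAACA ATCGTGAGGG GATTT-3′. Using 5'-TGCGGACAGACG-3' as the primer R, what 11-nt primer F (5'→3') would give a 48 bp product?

5'-TCTTCGTGAGC-3'

The reverse primer's reverse complement CGTCTGTCCGCA matches the template at positions 80–91, so the product ends at position 91.
A 48 bp product then starts at position 91 − 48 + 1 = 44.
The forward primer is identical to the top strand there: TCTTCGTGAGC.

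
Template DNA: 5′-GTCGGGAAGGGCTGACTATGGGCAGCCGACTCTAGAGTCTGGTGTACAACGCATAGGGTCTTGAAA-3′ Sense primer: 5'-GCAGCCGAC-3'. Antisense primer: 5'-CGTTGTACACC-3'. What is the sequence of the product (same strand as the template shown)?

Scanning the template, GCAGCCGAC occurs at positions 22–30; this primer anneals to the bottom strand there with its 3' end pointing downstream.
Taking the reverse complement of CGTTGTACACC gives GGTGTACAACG, found at positions 41–51 on the template; the primer anneals here to the top strand with its 3' end pointing upstream.
The product is the template from position 22 through 51 (30 bp).

5'-GCAGCCGACTCTAGAGTCTGGTGTACAACG-3'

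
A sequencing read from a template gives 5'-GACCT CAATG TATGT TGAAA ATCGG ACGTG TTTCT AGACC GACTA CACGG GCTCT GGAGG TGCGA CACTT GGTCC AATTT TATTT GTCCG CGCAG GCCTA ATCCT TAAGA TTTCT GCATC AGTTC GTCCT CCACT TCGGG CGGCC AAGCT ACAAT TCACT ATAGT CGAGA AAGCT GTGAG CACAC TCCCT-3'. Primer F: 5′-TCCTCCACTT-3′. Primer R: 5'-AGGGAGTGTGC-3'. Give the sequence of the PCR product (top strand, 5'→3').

5'-TCCTCCACTTCGGGCGGCCAAGCTACAATTCACTATAGTCGAGAAAGCTGTGAGCACACTCCCT-3'

Scanning the template, TCCTCCACTT occurs at positions 127–136; this primer anneals to the bottom strand there with its 3' end pointing downstream.
The reverse primer's reverse complement is GCACACTCCCT, which matches the template at positions 180–190.
The product is the template from position 127 through 190 (64 bp).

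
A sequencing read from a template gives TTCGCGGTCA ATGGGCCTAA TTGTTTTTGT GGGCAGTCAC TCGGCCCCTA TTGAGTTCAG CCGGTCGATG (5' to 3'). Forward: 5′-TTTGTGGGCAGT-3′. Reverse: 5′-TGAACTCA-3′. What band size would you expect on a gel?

34 bp

The forward primer matches the template at positions 26–37.
Taking the reverse complement of TGAACTCA gives TGAGTTCA, found at positions 52–59 on the template; the primer anneals here to the top strand with its 3' end pointing upstream.
Amplicon spans positions 26–59: 34 bp.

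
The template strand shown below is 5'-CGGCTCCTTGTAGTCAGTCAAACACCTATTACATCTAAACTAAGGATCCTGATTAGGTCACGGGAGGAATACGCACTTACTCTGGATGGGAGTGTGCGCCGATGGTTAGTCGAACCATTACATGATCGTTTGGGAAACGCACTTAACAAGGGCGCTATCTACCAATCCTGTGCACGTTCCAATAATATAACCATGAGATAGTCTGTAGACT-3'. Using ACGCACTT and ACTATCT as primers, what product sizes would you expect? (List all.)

132 bp, 66 bp

The forward primer ACGCACTT matches the top strand at positions 71–78, 137–144.
The reverse primer's reverse complement is AGATAGT, matching at positions 196–202.
Each forward site pairs with the reverse site to give a product ending at position 202: sizes 132, 66 bp.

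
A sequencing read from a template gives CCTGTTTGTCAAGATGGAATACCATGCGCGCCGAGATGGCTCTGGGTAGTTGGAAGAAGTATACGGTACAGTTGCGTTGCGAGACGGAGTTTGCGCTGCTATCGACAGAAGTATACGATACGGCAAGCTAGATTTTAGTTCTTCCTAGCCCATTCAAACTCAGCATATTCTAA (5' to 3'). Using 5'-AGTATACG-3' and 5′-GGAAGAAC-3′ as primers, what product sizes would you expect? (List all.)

88 bp, 36 bp

The forward primer AGTATACG matches the top strand at positions 58–65, 110–117.
The reverse primer's reverse complement is GTTCTTCC, matching at positions 138–145.
Each forward site pairs with the reverse site to give a product ending at position 145: sizes 88, 36 bp.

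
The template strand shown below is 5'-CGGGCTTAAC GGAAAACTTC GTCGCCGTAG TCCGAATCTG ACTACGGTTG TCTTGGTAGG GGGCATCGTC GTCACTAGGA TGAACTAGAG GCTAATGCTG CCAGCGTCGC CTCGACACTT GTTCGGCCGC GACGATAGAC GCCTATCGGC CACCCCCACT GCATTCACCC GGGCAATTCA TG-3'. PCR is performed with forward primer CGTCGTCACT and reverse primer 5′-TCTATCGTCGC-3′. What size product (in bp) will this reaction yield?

Forward primer CGTCGTCACT is found on the top strand at positions 67–76.
Reverse complement of the reverse primer: GCGACGATAGA. This occurs on the top strand at positions 129–139.
The product runs from position 67 to position 139, so its length is 139 − 67 + 1 = 73 bp.

73 bp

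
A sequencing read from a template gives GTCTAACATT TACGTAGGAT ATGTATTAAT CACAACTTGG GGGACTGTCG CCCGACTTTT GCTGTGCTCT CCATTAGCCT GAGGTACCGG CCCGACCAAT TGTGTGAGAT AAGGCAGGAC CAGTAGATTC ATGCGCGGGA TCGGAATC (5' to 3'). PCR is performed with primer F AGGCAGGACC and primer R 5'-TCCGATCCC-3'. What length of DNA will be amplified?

The forward primer matches the template at positions 112–121.
The reverse primer's reverse complement is GGGATCGGA, which matches the template at positions 137–145.
Product length = (reverse-primer end) − (forward-primer start) + 1 = 145 − 112 + 1 = 34 bp.

34 bp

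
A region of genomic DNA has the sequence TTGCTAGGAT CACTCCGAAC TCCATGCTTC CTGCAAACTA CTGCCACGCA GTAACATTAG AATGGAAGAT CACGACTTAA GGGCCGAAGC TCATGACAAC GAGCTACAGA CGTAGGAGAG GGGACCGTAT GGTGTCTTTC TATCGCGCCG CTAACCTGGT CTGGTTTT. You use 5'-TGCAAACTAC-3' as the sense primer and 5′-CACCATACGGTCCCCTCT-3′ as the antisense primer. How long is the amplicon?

103 bp

Scanning the template, TGCAAACTAC occurs at positions 32–41; this primer anneals to the bottom strand there with its 3' end pointing downstream.
Reverse complement of the reverse primer: AGAGGGGACCGTATGGTG. This occurs on the top strand at positions 117–134.
Product length = (reverse-primer end) − (forward-primer start) + 1 = 134 − 32 + 1 = 103 bp.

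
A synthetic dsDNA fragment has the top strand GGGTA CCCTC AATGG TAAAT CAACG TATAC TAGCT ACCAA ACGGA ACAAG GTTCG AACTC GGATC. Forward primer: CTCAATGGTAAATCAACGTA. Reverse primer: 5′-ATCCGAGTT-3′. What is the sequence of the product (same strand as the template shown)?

The forward primer matches the template at positions 8–27.
Taking the reverse complement of ATCCGAGTT gives AACTCGGAT, found at positions 56–64 on the template; the primer anneals here to the top strand with its 3' end pointing upstream.
The product is the template from position 8 through 64 (57 bp).

5'-CTCAATGGTAAATCAACGTATACTAGCTACCAAACGGAACAAGGTTCGAACTCGGAT-3'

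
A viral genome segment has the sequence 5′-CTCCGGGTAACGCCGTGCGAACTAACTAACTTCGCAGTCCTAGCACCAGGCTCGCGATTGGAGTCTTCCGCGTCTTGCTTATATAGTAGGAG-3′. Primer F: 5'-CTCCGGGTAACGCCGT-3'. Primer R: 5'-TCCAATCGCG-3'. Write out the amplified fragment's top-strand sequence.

5'-CTCCGGGTAACGCCGTGCGAACTAACTAACTTCGCAGTCCTAGCACCAGGCTCGCGATTGGA-3'

The forward primer matches the template at positions 1–16.
Taking the reverse complement of TCCAATCGCG gives CGCGATTGGA, found at positions 53–62 on the template; the primer anneals here to the top strand with its 3' end pointing upstream.
The product is the template from position 1 through 62 (62 bp).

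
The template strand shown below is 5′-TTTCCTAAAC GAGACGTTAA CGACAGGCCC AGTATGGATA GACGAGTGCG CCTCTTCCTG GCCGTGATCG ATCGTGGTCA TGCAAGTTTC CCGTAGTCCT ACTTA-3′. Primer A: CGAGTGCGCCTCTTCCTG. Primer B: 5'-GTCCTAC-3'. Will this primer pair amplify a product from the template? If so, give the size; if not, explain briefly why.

No product — both primers anneal to the same strand and extend in the same direction.

Primer A (CGAGTGCGCCTCTTCCTG) matches the top strand at positions 43–60 (3' end points downstream).
Primer B (GTCCTAC) also matches the top strand directly, at positions 96–102 — its reverse complement GTAGGAC is not present.
Both primers anneal to the bottom strand with 3' ends pointing the same way, so neither can prime synthesis back toward the other.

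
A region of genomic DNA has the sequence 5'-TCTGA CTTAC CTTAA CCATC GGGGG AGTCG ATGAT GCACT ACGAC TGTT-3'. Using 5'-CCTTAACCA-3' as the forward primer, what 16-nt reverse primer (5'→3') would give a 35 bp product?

The forward primer binds at positions 10–18, so a 35 bp product ends at position 10 + 35 − 1 = 44.
The reverse primer anneals to the top strand over positions 29–44, i.e. to CGATGATGCACTACGA.
Its sequence written 5'→3' is the reverse complement: TCGTAGTGCATCATCG.

5'-TCGTAGTGCATCATCG-3'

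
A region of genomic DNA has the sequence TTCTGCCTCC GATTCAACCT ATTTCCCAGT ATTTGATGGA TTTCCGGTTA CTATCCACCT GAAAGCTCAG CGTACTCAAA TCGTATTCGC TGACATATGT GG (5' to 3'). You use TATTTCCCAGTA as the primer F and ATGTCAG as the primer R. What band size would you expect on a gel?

The forward primer matches the template at positions 20–31.
Reverse complement of the reverse primer: CTGACAT. This occurs on the top strand at positions 90–96.
Amplicon spans positions 20–96: 77 bp.

77 bp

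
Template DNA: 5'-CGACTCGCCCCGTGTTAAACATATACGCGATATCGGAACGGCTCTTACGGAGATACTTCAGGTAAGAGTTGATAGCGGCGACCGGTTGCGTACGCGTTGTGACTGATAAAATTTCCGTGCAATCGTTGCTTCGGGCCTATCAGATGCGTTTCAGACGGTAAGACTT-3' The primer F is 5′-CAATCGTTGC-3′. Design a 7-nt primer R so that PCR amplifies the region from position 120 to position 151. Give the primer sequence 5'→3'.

The product's 3' end on the top strand is position 151.
The reverse primer anneals to the top strand over positions 145–151, i.e. to TGCGTTT.
Its sequence written 5'→3' is the reverse complement: AAACGCA.

5'-AAACGCA-3'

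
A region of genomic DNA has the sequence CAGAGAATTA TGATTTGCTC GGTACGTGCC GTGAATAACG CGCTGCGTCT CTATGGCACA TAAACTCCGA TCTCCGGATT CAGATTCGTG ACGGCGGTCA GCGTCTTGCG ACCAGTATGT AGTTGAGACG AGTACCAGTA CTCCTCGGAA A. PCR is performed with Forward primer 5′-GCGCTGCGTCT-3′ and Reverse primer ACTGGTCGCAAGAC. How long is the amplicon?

77 bp

Forward primer GCGCTGCGTCT is found on the top strand at positions 40–50.
Reverse complement of the reverse primer: GTCTTGCGACCAGT. This occurs on the top strand at positions 103–116.
The product runs from position 40 to position 116, so its length is 116 − 40 + 1 = 77 bp.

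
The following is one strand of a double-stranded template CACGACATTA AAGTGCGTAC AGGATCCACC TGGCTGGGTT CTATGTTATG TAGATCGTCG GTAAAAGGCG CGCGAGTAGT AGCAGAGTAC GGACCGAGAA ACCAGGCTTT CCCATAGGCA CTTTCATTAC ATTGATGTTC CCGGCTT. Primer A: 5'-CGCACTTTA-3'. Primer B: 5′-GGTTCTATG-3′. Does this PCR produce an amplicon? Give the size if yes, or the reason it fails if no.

No product — the primers' 3' ends point away from each other.

Primer A (CGCACTTTA) has reverse complement TAAAGTGCG, which matches the top strand at positions 9–17; primer A anneals to the top strand there with its 3' end pointing upstream toward position 9.
Primer B (GGTTCTATG) matches the top strand directly at positions 37–45; it anneals to the bottom strand with its 3' end pointing downstream toward position 45.
The 3' ends diverge (primer A extends toward position 1, primer B toward position 147), so the primers never converge on a shared product.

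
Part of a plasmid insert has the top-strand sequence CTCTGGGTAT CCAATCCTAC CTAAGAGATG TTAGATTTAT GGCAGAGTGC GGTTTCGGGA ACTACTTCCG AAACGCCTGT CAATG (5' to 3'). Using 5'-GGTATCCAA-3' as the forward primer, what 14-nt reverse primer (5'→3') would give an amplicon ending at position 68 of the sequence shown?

The forward primer binds at positions 6–14; the product's 3' end on the top strand is position 68.
The reverse primer anneals to the top strand over positions 55–68, i.e. to TCGGGAACTACTTC.
Its sequence written 5'→3' is the reverse complement: GAAGTAGTTCCCGA.

5'-GAAGTAGTTCCCGA-3'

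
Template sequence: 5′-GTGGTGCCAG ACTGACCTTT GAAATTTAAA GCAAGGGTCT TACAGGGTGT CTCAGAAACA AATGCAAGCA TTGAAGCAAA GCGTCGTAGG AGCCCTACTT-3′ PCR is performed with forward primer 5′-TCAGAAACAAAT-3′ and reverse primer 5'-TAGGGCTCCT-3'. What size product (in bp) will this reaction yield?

46 bp

Scanning the template, TCAGAAACAAAT occurs at positions 52–63; this primer anneals to the bottom strand there with its 3' end pointing downstream.
The reverse primer's reverse complement is AGGAGCCCTA, which matches the template at positions 88–97.
Amplicon spans positions 52–97: 46 bp.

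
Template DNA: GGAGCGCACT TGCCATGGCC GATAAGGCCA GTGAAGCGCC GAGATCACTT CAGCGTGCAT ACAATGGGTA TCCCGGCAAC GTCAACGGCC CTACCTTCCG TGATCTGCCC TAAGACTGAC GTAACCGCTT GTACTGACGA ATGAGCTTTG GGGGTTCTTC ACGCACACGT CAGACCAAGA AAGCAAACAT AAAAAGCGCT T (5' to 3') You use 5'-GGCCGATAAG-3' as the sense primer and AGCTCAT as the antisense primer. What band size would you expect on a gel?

Scanning the template, GGCCGATAAG occurs at positions 17–26; this primer anneals to the bottom strand there with its 3' end pointing downstream.
The reverse primer's reverse complement is ATGAGCT, which matches the template at positions 141–147.
Amplicon spans positions 17–147: 131 bp.

131 bp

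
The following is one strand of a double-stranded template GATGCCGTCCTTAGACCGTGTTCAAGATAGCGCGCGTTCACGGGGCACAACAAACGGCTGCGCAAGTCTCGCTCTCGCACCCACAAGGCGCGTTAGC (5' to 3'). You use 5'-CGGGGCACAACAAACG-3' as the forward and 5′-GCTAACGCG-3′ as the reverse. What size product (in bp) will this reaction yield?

The forward primer matches the template at positions 41–56.
Reverse complement of the reverse primer: CGCGTTAGC. This occurs on the top strand at positions 89–97.
The product runs from position 41 to position 97, so its length is 97 − 41 + 1 = 57 bp.

57 bp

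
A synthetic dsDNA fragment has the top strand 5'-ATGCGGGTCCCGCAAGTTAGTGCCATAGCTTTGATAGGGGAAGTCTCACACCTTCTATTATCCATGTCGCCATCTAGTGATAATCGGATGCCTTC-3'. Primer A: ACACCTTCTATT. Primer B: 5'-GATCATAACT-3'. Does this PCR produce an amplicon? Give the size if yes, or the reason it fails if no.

No product — primer B has no binding site in the template.

Primer B (GATCATAACT) does not match the top strand, and its reverse complement AGTTATGATC does not match either.
With no annealing site for primer B, no amplification occurs.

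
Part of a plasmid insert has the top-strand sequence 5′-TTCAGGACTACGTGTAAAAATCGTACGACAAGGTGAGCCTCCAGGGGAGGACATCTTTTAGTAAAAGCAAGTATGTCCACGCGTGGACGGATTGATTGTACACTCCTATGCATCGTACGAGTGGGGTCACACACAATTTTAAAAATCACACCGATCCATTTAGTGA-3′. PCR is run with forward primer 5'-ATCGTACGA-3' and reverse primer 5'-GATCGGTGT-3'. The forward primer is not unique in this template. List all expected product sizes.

The forward primer ATCGTACGA matches the top strand at positions 20–28, 112–120.
The reverse primer's reverse complement is ACACCGATC, matching at positions 148–156.
Each forward site pairs with the reverse site to give a product ending at position 156: sizes 137, 45 bp.

137 bp, 45 bp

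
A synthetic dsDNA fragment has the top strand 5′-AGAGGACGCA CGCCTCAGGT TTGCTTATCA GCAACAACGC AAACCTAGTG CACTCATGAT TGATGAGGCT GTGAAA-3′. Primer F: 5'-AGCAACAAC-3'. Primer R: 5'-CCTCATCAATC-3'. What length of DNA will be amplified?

The forward primer matches the template at positions 30–38.
Taking the reverse complement of CCTCATCAATC gives GATTGATGAGG, found at positions 58–68 on the template; the primer anneals here to the top strand with its 3' end pointing upstream.
The product runs from position 30 to position 68, so its length is 68 − 30 + 1 = 39 bp.

39 bp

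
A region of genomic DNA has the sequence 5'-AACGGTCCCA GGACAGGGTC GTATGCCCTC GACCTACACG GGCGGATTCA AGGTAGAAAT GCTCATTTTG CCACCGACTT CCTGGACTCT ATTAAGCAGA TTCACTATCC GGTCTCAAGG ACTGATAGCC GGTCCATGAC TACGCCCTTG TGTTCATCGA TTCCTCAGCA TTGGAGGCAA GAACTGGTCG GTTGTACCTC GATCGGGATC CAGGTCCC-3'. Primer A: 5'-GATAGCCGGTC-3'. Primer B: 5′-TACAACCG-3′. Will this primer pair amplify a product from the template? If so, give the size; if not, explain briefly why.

Primer A (GATAGCCGGTC) matches the top strand at positions 124–134; it acts as a forward primer.
Primer B's reverse complement is CGGTTGTA, matching the top strand at positions 189–196; it acts as a reverse primer.
The 3' ends face each other across positions 124–196, giving a 73 bp product.

Yes — a 73 bp product.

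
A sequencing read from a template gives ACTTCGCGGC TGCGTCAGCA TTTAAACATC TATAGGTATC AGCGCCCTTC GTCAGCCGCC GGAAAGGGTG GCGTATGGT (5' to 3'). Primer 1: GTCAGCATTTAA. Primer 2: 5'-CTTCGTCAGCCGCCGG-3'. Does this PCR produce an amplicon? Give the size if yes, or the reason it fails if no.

Primer 1 (GTCAGCATTTAA) matches the top strand at positions 14–25 (3' end points downstream).
Primer 2 (CTTCGTCAGCCGCCGG) also matches the top strand directly, at positions 47–62 — its reverse complement CCGGCGGCTGACGAAG is not present.
Both primers anneal to the bottom strand with 3' ends pointing the same way, so neither can prime synthesis back toward the other.

No product — both primers anneal to the same strand and extend in the same direction.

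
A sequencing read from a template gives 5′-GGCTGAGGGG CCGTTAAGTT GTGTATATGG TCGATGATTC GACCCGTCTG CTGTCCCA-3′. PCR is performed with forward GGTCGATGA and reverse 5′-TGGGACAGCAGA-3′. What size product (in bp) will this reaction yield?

30 bp

Scanning the template, GGTCGATGA occurs at positions 29–37; this primer anneals to the bottom strand there with its 3' end pointing downstream.
Taking the reverse complement of TGGGACAGCAGA gives TCTGCTGTCCCA, found at positions 47–58 on the template; the primer anneals here to the top strand with its 3' end pointing upstream.
Product length = (reverse-primer end) − (forward-primer start) + 1 = 58 − 29 + 1 = 30 bp.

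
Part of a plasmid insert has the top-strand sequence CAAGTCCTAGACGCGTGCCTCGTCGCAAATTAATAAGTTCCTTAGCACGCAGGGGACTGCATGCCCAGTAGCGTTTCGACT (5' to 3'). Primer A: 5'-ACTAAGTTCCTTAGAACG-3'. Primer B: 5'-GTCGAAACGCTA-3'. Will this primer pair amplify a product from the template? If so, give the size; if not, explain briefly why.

No product — primer A has no binding site in the template.

Primer A (ACTAAGTTCCTTAGAACG) does not match the top strand, and its reverse complement CGTTCTAAGGAACTTAGT does not match either.
With no annealing site for primer A, no amplification occurs.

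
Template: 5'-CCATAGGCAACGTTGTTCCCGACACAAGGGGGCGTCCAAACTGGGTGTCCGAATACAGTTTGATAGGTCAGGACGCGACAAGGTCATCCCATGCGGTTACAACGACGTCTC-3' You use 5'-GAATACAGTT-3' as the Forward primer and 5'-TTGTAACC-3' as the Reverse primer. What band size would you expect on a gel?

52 bp

Scanning the template, GAATACAGTT occurs at positions 51–60; this primer anneals to the bottom strand there with its 3' end pointing downstream.
The reverse primer's reverse complement is GGTTACAA, which matches the template at positions 95–102.
The product runs from position 51 to position 102, so its length is 102 − 51 + 1 = 52 bp.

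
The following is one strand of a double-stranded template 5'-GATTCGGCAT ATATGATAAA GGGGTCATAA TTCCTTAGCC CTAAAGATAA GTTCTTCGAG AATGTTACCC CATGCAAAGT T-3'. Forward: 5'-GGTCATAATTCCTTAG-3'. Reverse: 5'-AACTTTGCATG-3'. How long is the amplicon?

Scanning the template, GGTCATAATTCCTTAG occurs at positions 23–38; this primer anneals to the bottom strand there with its 3' end pointing downstream.
Taking the reverse complement of AACTTTGCATG gives CATGCAAAGTT, found at positions 71–81 on the template; the primer anneals here to the top strand with its 3' end pointing upstream.
Product length = (reverse-primer end) − (forward-primer start) + 1 = 81 − 23 + 1 = 59 bp.

59 bp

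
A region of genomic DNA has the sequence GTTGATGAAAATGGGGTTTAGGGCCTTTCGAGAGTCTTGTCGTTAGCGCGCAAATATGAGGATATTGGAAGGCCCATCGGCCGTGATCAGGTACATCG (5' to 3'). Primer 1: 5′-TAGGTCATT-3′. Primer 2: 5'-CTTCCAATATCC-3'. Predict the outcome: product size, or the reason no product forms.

No product — primer 1 has no binding site in the template.

Primer 1 (TAGGTCATT) does not match the top strand, and its reverse complement AATGACCTA does not match either.
With no annealing site for primer 1, no amplification occurs.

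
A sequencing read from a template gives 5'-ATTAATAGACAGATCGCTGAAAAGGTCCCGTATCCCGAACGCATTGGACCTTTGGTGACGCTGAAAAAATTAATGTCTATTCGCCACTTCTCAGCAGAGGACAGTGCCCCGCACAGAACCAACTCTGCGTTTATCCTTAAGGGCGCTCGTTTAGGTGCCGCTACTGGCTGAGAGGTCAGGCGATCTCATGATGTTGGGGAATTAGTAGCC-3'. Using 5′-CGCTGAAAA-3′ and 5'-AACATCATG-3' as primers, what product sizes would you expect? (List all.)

The forward primer CGCTGAAAA matches the top strand at positions 15–23, 59–67.
The reverse primer's reverse complement is CATGATGTT, matching at positions 187–195.
Each forward site pairs with the reverse site to give a product ending at position 195: sizes 181, 137 bp.

181 bp, 137 bp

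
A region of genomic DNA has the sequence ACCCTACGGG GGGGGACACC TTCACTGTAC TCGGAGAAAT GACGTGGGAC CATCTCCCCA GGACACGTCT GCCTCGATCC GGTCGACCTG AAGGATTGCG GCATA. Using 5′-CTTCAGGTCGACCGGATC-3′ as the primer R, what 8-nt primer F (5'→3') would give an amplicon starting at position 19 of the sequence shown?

5'-CCTTCACT-3'

The reverse primer's reverse complement GATCCGGTCGACCTGAAG matches the template at positions 76–93; the product starts at position 19.
The forward primer is identical to the top strand over positions 19–26: CCTTCACT.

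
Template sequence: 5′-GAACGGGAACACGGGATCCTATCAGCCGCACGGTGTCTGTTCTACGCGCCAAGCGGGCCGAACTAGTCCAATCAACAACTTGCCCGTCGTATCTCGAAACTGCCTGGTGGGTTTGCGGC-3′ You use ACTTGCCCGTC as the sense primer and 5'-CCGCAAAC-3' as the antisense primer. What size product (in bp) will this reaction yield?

Scanning the template, ACTTGCCCGTC occurs at positions 78–88; this primer anneals to the bottom strand there with its 3' end pointing downstream.
Taking the reverse complement of CCGCAAAC gives GTTTGCGG, found at positions 111–118 on the template; the primer anneals here to the top strand with its 3' end pointing upstream.
Amplicon spans positions 78–118: 41 bp.

41 bp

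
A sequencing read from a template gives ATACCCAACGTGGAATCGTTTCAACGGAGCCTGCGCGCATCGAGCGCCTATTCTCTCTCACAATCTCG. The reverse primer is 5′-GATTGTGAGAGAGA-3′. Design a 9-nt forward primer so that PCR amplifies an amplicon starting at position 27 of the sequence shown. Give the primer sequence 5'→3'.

5'-GAGCCTGCG-3'

The reverse primer's reverse complement TCTCTCTCACAATC matches the template at positions 52–65; the product starts at position 27.
The forward primer is identical to the top strand over positions 27–35: GAGCCTGCG.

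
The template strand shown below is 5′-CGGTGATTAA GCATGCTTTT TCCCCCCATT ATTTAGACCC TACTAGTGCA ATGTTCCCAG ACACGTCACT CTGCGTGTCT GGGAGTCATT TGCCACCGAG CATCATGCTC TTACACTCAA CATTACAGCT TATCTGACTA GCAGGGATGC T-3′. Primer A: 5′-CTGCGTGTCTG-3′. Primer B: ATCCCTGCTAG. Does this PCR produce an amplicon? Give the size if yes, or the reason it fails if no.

Primer A (CTGCGTGTCTG) matches the top strand at positions 71–81; it acts as a forward primer.
Primer B's reverse complement is CTAGCAGGGAT, matching the top strand at positions 138–148; it acts as a reverse primer.
The 3' ends face each other across positions 71–148, giving a 78 bp product.

Yes — a 78 bp product.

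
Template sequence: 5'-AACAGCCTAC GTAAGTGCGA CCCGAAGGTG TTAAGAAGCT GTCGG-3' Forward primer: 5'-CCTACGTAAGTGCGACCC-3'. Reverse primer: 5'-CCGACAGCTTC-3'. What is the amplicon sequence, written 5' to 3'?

Forward primer CCTACGTAAGTGCGACCC is found on the top strand at positions 6–23.
The reverse primer's reverse complement is GAAGCTGTCGG, which matches the template at positions 35–45.
The product is the template from position 6 through 45 (40 bp).

5'-CCTACGTAAGTGCGACCCGAAGGTGTTAAGAAGCTGTCGG-3'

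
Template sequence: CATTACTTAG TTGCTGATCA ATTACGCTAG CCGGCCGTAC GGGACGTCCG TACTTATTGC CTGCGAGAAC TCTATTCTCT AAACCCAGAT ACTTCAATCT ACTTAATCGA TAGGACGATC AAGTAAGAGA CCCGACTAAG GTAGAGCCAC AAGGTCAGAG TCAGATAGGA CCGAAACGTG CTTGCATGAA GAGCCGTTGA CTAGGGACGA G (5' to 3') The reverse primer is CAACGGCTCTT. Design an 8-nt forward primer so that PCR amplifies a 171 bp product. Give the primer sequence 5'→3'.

The reverse primer's reverse complement AAGAGCCGTTG matches the template at positions 189–199, so the product ends at position 199.
A 171 bp product then starts at position 199 − 171 + 1 = 29.
The forward primer is identical to the top strand there: AGCCGGCC.

5'-AGCCGGCC-3'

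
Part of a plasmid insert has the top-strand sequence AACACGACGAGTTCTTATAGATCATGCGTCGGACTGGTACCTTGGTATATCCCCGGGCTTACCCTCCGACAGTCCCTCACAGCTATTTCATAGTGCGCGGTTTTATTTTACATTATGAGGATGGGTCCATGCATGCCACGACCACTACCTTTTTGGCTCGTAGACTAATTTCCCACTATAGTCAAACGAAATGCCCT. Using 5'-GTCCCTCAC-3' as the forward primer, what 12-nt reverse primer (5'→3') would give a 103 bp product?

The forward primer binds at positions 72–80, so a 103 bp product ends at position 72 + 103 − 1 = 174.
The reverse primer anneals to the top strand over positions 163–174, i.e. to GACTAATTTCCC.
Its sequence written 5'→3' is the reverse complement: GGGAAATTAGTC.

5'-GGGAAATTAGTC-3'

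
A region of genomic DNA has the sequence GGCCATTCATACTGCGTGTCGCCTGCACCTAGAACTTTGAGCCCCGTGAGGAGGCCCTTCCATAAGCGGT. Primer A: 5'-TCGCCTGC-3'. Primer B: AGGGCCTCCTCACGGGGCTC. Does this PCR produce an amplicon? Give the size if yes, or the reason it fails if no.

Primer A (TCGCCTGC) matches the top strand at positions 19–26; it acts as a forward primer.
Primer B's reverse complement is GAGCCCCGTGAGGAGGCCCT, matching the top strand at positions 39–58; it acts as a reverse primer.
The 3' ends face each other across positions 19–58, giving a 40 bp product.

Yes — a 40 bp product.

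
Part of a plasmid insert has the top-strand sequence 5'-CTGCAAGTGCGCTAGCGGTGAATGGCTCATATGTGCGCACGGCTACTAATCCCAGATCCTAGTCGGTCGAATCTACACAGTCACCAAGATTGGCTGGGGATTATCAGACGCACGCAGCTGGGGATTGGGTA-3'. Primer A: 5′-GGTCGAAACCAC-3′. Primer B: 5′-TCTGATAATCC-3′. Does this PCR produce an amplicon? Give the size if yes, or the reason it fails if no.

Primer A (GGTCGAAACCAC) does not match the top strand, and its reverse complement GTGGTTTCGACC does not match either.
With no annealing site for primer A, no amplification occurs.

No product — primer A has no binding site in the template.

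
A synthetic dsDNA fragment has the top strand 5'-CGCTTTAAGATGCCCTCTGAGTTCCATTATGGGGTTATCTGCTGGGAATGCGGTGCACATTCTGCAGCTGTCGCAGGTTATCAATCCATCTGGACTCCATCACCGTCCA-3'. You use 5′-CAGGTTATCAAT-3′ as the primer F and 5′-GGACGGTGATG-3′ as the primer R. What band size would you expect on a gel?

35 bp

Scanning the template, CAGGTTATCAAT occurs at positions 74–85; this primer anneals to the bottom strand there with its 3' end pointing downstream.
Taking the reverse complement of GGACGGTGATG gives CATCACCGTCC, found at positions 98–108 on the template; the primer anneals here to the top strand with its 3' end pointing upstream.
Product length = (reverse-primer end) − (forward-primer start) + 1 = 108 − 74 + 1 = 35 bp.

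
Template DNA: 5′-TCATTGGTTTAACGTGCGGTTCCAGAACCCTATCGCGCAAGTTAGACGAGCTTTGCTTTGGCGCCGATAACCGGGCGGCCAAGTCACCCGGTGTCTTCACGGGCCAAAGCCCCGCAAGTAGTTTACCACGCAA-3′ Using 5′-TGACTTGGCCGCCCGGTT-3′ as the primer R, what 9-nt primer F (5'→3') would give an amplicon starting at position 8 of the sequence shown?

5'-TTTAACGTG-3'

The reverse primer's reverse complement AACCGGGCGGCCAAGTCA matches the template at positions 69–86; the product starts at position 8.
The forward primer is identical to the top strand over positions 8–16: TTTAACGTG.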